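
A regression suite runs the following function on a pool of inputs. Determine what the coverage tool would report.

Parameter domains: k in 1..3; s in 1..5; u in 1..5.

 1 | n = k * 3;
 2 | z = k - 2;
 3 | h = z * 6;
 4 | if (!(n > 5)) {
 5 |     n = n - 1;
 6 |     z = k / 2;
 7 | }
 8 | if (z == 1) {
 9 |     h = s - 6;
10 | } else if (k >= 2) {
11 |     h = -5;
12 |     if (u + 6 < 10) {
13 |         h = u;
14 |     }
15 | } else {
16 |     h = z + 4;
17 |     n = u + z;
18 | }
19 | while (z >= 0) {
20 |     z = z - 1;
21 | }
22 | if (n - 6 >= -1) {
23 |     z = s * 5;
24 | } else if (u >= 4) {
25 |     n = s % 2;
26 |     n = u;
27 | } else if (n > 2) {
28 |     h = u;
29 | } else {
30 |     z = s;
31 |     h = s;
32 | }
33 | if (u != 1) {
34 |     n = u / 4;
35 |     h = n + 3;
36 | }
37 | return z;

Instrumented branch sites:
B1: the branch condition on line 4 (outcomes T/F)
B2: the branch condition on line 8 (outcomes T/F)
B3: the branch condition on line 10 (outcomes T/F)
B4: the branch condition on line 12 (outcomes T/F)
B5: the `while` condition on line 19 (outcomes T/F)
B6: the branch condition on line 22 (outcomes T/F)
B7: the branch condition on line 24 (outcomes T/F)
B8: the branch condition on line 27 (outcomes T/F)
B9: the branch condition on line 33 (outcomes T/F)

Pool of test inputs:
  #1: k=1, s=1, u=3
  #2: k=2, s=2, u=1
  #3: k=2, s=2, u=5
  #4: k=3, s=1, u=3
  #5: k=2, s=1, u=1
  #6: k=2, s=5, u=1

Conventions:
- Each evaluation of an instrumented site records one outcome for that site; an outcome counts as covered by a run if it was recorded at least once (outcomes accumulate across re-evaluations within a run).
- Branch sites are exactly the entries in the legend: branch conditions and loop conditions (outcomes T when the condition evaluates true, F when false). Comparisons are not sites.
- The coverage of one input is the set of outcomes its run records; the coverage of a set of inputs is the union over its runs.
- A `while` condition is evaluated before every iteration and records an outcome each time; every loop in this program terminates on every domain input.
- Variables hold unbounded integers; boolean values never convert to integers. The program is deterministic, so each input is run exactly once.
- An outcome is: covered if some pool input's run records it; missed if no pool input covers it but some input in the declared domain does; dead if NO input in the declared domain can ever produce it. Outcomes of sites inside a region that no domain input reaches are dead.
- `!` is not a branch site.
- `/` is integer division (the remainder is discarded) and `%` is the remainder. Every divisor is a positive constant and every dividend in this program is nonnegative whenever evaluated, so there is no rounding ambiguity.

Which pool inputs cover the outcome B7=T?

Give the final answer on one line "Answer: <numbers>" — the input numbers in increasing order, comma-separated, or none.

input #1 (k=1, s=1, u=3): misses B7=T
input #2 (k=2, s=2, u=1): misses B7=T
input #3 (k=2, s=2, u=5): misses B7=T
input #4 (k=3, s=1, u=3): misses B7=T
input #5 (k=2, s=1, u=1): misses B7=T
input #6 (k=2, s=5, u=1): misses B7=T

Answer: none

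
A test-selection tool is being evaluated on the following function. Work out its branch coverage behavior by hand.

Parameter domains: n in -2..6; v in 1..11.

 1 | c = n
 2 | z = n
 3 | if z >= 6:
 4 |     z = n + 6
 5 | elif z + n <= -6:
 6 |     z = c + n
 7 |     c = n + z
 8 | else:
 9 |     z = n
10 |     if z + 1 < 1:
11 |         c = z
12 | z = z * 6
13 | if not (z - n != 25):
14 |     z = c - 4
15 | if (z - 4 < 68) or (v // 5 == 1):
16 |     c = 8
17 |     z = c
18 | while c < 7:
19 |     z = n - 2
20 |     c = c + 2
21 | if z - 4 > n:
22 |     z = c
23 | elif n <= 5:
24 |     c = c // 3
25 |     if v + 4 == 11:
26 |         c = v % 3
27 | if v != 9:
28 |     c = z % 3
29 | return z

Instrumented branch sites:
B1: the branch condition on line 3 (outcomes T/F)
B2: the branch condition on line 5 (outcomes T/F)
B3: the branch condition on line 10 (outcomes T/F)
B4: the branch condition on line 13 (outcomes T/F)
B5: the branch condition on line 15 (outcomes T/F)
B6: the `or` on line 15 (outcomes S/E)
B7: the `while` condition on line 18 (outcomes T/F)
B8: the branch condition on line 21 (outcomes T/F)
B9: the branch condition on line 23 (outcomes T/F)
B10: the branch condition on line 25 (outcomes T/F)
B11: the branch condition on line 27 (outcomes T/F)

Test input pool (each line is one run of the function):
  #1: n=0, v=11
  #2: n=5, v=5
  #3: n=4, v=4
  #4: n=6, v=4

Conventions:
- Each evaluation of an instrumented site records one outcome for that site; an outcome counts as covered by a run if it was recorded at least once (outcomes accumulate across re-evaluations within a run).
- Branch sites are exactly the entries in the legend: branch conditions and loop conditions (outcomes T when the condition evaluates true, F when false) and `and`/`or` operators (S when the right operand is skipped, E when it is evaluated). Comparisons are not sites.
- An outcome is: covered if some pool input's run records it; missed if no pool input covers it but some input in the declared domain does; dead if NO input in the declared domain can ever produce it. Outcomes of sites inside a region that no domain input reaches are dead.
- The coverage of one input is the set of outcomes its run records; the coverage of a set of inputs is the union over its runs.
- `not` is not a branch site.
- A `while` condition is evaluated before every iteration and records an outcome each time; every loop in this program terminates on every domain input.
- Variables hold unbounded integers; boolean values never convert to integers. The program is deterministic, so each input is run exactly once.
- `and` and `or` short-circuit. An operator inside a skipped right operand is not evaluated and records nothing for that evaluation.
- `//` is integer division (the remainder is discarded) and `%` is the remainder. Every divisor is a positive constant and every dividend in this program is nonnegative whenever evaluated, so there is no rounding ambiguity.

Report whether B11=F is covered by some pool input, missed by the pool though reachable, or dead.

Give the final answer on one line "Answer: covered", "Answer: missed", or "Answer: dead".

no pool input records B11=F
but domain input (n=-2, v=9) does record it -> reachable, so missed

Answer: missed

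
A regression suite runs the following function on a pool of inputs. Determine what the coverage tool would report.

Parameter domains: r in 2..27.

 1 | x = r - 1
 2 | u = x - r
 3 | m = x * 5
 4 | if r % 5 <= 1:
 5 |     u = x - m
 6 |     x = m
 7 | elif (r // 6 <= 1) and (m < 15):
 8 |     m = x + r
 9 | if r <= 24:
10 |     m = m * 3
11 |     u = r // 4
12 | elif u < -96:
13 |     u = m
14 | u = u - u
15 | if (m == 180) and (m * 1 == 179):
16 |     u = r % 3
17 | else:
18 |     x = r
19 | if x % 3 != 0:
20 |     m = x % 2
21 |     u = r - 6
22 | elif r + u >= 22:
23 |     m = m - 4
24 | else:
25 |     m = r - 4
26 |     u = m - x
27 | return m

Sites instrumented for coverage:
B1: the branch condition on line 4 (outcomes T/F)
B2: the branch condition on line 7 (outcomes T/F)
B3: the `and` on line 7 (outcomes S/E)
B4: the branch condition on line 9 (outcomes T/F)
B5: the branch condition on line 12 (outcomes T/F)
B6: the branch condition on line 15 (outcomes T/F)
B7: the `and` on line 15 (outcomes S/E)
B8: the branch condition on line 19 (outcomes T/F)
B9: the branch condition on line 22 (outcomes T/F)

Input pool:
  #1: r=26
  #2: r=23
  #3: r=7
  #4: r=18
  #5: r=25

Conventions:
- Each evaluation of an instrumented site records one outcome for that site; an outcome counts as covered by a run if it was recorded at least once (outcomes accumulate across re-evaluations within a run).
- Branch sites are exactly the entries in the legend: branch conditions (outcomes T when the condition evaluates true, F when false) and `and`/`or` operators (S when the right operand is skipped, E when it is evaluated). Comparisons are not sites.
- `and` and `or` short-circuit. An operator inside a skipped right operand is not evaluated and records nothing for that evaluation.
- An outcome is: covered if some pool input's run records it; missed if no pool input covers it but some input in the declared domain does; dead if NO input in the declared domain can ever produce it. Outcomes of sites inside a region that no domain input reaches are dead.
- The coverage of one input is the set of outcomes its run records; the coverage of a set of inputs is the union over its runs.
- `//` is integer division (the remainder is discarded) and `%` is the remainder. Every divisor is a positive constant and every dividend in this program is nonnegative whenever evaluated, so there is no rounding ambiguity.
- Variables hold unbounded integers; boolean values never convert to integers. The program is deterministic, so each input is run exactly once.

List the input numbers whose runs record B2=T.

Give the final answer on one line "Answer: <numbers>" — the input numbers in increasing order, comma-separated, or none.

input #1 (r=26): does not produce B2=T
input #2 (r=23): does not produce B2=T
input #3 (r=7): does not produce B2=T
input #4 (r=18): does not produce B2=T
input #5 (r=25): does not produce B2=T

Answer: none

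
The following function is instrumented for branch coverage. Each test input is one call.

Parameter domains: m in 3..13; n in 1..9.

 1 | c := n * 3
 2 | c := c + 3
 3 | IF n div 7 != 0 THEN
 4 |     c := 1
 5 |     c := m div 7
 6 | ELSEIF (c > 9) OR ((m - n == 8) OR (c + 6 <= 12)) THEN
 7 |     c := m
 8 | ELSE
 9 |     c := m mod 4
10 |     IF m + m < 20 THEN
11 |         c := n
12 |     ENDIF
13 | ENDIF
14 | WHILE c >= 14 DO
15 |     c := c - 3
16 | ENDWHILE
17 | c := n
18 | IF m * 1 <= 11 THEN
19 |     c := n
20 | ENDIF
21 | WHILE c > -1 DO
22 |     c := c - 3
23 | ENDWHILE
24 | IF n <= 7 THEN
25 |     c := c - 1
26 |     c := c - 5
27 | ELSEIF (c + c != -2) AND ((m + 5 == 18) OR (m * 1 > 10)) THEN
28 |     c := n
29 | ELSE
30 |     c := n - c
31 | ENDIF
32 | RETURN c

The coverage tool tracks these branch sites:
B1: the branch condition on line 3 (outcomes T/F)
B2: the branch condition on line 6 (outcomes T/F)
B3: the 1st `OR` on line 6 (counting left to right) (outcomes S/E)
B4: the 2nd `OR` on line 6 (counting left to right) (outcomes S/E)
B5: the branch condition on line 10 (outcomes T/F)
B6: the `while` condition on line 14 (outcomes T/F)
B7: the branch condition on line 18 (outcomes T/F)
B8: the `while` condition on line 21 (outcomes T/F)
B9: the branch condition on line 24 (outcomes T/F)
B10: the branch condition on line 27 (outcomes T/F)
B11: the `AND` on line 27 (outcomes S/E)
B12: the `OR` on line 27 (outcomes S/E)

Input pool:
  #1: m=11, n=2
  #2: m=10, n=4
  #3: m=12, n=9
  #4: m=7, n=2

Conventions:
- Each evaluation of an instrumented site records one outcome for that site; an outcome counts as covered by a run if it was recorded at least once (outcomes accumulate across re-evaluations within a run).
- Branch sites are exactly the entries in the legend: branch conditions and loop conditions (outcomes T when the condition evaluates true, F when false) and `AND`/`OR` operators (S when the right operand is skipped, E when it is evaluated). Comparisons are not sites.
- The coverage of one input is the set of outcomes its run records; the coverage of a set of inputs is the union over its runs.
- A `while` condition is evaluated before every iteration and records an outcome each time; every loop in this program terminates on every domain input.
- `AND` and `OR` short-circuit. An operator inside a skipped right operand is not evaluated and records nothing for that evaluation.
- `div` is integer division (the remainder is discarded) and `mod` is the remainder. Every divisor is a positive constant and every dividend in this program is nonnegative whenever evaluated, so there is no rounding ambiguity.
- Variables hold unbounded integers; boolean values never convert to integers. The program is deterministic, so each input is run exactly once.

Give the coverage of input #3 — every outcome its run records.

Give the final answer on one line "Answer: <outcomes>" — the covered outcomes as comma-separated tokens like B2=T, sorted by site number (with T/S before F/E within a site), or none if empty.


Running input #3 (m=12, n=9), event by event:
  B1->T, B6->F, B7->F, B8->T, B8->T, B8->T, B8->T, B8->F, B9->F, B11->E
  B12->E, B10->T
as a set, this run covers: B1=T, B6=F, B7=F, B8=T, B8=F, B9=F, B10=T, B11=E, B12=E
Answer: B1=T, B6=F, B7=F, B8=T, B8=F, B9=F, B10=T, B11=E, B12=E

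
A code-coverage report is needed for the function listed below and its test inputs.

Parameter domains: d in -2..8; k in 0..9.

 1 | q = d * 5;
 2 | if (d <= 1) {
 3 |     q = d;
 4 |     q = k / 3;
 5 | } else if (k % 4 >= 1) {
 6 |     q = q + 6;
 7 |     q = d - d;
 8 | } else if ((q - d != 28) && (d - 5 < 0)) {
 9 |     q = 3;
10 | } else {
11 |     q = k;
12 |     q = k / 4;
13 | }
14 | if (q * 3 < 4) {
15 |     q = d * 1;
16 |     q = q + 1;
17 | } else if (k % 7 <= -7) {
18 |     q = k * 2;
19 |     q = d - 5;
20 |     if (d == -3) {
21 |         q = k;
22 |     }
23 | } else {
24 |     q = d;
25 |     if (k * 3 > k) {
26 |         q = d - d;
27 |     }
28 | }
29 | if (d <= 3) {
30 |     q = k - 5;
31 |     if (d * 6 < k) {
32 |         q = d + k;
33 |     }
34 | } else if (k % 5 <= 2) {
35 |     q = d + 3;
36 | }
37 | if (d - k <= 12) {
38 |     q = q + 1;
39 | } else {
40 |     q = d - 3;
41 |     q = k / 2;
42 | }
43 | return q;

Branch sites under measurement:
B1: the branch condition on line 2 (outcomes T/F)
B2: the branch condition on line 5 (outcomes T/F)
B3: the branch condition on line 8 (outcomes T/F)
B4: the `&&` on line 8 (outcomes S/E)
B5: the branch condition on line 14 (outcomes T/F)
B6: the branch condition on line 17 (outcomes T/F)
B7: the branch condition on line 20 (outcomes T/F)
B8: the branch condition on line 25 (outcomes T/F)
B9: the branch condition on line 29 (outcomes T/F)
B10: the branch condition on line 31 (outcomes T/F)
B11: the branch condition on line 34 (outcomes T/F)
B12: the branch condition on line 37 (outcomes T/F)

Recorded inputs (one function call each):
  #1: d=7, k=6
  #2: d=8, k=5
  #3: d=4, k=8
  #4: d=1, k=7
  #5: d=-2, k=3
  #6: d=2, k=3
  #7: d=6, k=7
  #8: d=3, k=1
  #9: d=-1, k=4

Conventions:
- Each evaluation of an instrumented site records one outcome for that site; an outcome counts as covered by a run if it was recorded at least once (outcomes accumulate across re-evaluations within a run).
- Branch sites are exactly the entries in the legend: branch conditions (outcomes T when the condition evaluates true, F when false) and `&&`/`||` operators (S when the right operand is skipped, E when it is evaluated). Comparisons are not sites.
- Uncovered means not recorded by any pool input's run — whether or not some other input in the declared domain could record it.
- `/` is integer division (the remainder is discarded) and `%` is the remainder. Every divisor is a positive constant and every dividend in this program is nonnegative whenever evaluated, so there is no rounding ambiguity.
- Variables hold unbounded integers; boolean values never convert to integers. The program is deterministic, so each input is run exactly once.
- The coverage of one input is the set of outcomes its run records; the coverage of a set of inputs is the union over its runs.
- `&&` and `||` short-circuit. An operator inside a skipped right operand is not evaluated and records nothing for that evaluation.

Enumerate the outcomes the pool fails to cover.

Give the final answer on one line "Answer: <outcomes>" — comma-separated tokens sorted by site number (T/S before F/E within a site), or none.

input #1 (d=7, k=6): events B1->F, B2->T, B5->T, B9->F, B11->T, B12->T; covers B1=F, B2=T, B5=T, B9=F, B11=T, B12=T
input #2 (d=8, k=5): events B1->F, B2->T, B5->T, B9->F, B11->T, B12->T; covers B1=F, B2=T, B5=T, B9=F, B11=T, B12=T
input #3 (d=4, k=8): events B1->F, B2->F, B4->E, B3->T, B5->F, B6->F, B8->T, B9->F, B11->F, B12->T; covers B1=F, B2=F, B3=T, B4=E, B5=F, B6=F, B8=T, B9=F, B11=F, B12=T
input #4 (d=1, k=7): events B1->T, B5->F, B6->F, B8->T, B9->T, B10->T, B12->T; covers B1=T, B5=F, B6=F, B8=T, B9=T, B10=T, B12=T
input #5 (d=-2, k=3): events B1->T, B5->T, B9->T, B10->T, B12->T; covers B1=T, B5=T, B9=T, B10=T, B12=T
input #6 (d=2, k=3): events B1->F, B2->T, B5->T, B9->T, B10->F, B12->T; covers B1=F, B2=T, B5=T, B9=T, B10=F, B12=T
input #7 (d=6, k=7): events B1->F, B2->T, B5->T, B9->F, B11->T, B12->T; covers B1=F, B2=T, B5=T, B9=F, B11=T, B12=T
input #8 (d=3, k=1): events B1->F, B2->T, B5->T, B9->T, B10->F, B12->T; covers B1=F, B2=T, B5=T, B9=T, B10=F, B12=T
input #9 (d=-1, k=4): events B1->T, B5->T, B9->T, B10->T, B12->T; covers B1=T, B5=T, B9=T, B10=T, B12=T
union over the pool: B1=T, B1=F, B2=T, B2=F, B3=T, B4=E, B5=T, B5=F, B6=F, B8=T, B9=T, B9=F, B10=T, B10=F, B11=T, B11=F, B12=T
uncovered (7 of 24): B3=F, B4=S, B6=T, B7=T, B7=F, B8=F, B12=F

Answer: B3=F, B4=S, B6=T, B7=T, B7=F, B8=F, B12=F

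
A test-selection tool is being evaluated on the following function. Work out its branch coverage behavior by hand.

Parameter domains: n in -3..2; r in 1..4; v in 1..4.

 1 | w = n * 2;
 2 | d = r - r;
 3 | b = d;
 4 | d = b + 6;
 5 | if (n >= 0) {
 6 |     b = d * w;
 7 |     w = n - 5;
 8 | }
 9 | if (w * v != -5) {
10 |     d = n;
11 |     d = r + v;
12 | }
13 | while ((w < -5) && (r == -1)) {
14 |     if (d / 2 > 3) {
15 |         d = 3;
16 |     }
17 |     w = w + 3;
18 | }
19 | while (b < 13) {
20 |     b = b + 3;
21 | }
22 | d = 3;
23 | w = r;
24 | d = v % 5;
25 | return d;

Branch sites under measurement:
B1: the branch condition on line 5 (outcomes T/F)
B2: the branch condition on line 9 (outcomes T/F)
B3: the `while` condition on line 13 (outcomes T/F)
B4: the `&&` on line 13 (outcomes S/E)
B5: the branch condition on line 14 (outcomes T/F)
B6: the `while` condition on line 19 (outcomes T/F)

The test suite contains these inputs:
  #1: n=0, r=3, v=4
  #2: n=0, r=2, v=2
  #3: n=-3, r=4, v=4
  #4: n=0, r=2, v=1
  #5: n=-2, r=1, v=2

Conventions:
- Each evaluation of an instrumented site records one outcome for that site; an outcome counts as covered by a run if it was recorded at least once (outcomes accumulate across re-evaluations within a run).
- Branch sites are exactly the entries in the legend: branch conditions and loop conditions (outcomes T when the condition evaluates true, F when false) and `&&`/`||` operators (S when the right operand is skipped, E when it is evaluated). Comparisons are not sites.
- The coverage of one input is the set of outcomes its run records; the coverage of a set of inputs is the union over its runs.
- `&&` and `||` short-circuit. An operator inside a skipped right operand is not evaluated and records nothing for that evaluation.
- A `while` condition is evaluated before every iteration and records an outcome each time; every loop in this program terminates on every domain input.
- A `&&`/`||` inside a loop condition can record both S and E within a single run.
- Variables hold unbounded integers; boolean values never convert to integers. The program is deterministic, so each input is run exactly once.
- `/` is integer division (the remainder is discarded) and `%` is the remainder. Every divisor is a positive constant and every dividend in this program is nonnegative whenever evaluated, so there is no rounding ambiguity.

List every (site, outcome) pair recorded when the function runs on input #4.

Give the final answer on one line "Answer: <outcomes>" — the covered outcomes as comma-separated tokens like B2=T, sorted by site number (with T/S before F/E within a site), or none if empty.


Tracing the run of input #4 (n=0, r=2, v=1):
  B1->T, B2->F, B4->S, B3->F, B6->T, B6->T, B6->T, B6->T, B6->T, B6->F
as a set, this run covers: B1=T, B2=F, B3=F, B4=S, B6=T, B6=F
Answer: B1=T, B2=F, B3=F, B4=S, B6=T, B6=F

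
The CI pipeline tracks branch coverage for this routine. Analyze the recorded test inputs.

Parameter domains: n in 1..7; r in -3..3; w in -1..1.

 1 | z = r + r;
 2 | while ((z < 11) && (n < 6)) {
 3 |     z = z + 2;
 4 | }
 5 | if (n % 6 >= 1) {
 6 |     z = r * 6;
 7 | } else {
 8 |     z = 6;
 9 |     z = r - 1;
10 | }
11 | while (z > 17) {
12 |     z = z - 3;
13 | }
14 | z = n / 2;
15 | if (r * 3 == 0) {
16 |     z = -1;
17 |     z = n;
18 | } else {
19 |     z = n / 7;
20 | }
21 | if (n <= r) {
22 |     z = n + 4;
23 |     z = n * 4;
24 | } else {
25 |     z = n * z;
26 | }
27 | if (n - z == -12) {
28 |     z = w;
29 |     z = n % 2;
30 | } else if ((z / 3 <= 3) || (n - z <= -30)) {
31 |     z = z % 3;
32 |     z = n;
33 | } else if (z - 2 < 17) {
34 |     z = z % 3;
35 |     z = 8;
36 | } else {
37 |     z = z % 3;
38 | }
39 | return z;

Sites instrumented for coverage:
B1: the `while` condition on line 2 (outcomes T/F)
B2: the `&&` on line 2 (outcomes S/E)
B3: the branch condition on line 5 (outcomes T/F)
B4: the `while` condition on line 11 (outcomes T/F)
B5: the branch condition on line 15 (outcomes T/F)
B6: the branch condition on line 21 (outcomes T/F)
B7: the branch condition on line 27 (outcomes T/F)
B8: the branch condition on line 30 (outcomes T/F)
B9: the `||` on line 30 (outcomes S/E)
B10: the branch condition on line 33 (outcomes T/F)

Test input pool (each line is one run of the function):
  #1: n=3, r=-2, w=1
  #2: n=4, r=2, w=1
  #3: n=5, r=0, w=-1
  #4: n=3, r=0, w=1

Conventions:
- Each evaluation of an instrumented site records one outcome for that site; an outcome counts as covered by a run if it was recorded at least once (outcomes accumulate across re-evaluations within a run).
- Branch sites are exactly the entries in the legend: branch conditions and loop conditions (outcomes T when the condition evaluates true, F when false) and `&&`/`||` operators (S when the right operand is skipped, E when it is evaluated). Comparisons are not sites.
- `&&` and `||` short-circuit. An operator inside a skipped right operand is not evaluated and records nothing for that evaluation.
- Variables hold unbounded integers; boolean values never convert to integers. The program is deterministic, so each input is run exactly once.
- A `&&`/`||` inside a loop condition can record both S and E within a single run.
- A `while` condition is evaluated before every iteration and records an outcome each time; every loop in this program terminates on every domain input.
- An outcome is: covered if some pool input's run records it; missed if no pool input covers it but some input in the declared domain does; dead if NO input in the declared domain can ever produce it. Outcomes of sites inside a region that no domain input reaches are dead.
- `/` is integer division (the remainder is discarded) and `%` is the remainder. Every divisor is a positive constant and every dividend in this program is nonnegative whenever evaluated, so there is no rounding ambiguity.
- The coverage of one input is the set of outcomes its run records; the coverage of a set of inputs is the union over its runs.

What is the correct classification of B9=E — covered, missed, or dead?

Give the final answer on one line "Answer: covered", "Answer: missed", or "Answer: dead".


B9=E is recorded by pool input(s) 3 -> covered
Answer: covered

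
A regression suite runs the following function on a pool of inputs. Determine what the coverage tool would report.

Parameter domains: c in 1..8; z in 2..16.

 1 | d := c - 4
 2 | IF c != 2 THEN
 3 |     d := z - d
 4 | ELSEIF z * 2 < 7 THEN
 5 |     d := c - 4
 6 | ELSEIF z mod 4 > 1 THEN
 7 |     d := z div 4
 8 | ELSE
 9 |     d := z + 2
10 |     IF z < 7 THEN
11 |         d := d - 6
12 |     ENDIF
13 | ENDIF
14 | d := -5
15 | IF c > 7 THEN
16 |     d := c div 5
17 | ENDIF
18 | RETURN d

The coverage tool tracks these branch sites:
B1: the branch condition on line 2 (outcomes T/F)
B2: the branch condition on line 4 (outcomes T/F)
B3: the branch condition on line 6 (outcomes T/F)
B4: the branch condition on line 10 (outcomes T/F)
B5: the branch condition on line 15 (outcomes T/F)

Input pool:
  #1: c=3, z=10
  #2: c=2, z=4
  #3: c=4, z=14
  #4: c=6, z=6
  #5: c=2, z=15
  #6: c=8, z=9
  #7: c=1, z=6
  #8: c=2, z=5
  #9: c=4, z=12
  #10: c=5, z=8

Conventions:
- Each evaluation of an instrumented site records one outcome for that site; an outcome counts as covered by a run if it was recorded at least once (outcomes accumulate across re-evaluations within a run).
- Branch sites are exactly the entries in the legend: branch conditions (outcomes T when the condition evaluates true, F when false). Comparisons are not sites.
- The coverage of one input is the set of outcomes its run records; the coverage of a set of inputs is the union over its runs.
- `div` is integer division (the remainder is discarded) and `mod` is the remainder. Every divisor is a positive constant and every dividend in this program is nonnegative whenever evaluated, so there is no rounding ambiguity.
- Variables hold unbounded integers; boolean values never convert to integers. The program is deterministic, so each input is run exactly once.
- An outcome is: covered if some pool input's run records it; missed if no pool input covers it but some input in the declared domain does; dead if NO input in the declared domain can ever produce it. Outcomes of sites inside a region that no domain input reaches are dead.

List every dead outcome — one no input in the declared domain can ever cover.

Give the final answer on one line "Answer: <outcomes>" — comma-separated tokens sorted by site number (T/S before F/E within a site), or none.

sweeping the full domain (120 inputs) for each outcome:
  reachable outcomes have witnesses, e.g. B1=T (e.g. c=1, z=2), B1=F (e.g. c=2, z=2), B2=T (e.g. c=2, z=2), B2=F (e.g. c=2, z=4)

Answer: none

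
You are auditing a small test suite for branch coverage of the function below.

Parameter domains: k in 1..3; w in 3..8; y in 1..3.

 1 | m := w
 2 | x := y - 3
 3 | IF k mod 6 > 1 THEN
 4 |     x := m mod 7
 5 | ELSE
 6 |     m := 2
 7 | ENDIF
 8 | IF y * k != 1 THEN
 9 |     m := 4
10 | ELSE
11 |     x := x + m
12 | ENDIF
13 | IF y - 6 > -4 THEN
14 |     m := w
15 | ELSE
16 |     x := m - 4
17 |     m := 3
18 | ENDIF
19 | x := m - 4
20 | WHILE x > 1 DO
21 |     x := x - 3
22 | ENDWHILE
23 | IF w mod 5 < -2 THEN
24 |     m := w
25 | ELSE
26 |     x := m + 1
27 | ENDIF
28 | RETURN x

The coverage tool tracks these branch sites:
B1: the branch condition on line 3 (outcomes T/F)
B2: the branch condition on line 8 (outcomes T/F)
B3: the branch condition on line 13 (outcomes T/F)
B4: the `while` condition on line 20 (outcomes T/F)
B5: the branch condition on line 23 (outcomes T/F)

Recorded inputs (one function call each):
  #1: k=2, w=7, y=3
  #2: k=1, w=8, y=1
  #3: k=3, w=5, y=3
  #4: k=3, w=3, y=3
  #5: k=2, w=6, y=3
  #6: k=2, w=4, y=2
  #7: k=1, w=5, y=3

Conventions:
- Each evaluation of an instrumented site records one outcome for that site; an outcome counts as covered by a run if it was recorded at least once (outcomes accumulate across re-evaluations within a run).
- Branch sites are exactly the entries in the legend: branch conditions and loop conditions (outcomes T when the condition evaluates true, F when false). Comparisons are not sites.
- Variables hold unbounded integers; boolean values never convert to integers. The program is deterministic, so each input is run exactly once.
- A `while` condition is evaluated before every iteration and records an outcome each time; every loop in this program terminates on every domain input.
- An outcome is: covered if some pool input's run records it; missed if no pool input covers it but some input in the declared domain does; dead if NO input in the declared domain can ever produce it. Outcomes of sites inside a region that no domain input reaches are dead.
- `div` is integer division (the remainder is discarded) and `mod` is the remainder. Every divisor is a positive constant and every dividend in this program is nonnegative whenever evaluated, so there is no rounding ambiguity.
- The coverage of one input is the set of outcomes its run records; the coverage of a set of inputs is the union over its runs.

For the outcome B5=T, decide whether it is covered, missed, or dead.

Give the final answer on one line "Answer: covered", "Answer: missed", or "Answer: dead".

no pool input records B5=T
checking all 54 inputs in the declared domain: B5=T is never recorded -> dead

Answer: dead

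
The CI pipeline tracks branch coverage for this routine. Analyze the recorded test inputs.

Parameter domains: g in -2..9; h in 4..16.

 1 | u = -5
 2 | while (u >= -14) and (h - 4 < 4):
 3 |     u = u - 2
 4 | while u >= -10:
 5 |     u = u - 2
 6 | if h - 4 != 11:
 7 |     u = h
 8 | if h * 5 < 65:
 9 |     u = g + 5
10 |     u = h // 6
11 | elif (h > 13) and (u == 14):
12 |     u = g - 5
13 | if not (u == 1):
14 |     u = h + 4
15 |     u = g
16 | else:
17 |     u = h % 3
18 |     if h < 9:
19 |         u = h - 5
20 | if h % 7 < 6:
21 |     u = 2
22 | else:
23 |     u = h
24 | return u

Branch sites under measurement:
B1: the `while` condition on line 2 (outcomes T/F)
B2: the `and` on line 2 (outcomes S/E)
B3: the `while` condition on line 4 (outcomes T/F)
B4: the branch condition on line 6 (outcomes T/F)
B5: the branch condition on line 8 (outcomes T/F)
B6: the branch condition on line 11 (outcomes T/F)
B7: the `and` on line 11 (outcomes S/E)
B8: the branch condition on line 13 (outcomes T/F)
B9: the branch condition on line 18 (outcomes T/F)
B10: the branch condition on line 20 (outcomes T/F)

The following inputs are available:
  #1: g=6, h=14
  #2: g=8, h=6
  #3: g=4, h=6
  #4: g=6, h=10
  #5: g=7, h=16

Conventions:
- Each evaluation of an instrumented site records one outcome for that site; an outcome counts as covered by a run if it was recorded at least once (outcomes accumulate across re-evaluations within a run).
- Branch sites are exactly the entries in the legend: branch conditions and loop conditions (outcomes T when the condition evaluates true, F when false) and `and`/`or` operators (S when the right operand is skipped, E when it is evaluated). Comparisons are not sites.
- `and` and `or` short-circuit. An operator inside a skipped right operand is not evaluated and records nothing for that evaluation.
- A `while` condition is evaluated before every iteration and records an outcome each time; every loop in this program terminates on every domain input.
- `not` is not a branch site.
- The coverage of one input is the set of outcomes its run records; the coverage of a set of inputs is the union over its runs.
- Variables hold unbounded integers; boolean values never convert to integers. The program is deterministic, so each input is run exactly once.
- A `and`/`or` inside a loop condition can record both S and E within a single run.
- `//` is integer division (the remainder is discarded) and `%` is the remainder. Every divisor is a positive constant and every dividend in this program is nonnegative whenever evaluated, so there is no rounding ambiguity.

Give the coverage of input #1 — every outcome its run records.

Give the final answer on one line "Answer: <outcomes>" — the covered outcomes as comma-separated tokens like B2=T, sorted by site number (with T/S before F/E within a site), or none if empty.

Tracing the run of input #1 (g=6, h=14):
  B2->E, B1->F, B3->T, B3->T, B3->T, B3->F, B4->T, B5->F, B7->E, B6->T
  B8->F, B9->F, B10->T
distinct outcomes covered: B1=F, B2=E, B3=T, B3=F, B4=T, B5=F, B6=T, B7=E, B8=F, B9=F, B10=T

Answer: B1=F, B2=E, B3=T, B3=F, B4=T, B5=F, B6=T, B7=E, B8=F, B9=F, B10=T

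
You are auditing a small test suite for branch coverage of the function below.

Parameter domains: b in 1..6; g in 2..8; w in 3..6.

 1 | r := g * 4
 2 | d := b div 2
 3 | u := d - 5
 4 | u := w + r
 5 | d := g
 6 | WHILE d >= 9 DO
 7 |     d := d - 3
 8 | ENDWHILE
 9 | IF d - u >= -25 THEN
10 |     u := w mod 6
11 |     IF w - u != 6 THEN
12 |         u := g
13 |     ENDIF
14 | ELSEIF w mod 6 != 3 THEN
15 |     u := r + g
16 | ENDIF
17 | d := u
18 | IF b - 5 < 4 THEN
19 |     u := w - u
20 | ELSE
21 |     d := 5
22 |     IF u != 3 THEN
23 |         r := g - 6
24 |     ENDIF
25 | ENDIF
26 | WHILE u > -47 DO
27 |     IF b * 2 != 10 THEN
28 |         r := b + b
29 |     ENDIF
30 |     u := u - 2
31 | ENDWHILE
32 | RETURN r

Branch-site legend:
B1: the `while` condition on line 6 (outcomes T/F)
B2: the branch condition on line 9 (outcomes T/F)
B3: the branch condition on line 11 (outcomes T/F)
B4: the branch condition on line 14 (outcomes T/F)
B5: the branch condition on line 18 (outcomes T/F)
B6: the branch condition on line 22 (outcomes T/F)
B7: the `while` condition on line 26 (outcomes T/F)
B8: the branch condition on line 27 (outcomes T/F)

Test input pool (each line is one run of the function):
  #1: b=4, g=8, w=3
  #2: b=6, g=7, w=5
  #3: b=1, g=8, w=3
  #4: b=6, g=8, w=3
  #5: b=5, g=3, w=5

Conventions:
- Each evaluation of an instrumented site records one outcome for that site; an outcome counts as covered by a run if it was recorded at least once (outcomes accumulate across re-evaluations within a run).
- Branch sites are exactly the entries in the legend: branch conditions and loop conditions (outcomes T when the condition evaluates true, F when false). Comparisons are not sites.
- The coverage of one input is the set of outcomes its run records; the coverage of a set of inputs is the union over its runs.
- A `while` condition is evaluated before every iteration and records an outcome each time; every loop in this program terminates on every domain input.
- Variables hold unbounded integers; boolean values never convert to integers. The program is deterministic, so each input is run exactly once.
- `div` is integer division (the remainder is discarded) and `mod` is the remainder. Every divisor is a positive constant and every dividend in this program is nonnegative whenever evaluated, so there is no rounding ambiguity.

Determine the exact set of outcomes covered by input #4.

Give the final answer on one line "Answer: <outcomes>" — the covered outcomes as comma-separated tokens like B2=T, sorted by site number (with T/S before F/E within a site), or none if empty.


Simulating input #4 (b=6, g=8, w=3) step by step:
  B1->F, B2->F, B4->F, B5->T, B7->T, B8->T, B7->T, B8->T, B7->T, B8->T
  B7->T, B8->T, B7->T, B8->T, B7->T, B8->T, B7->T, B8->T, B7->T, B8->T
  B7->F
collecting distinct outcomes: B1=F, B2=F, B4=F, B5=T, B7=T, B7=F, B8=T
Answer: B1=F, B2=F, B4=F, B5=T, B7=T, B7=F, B8=T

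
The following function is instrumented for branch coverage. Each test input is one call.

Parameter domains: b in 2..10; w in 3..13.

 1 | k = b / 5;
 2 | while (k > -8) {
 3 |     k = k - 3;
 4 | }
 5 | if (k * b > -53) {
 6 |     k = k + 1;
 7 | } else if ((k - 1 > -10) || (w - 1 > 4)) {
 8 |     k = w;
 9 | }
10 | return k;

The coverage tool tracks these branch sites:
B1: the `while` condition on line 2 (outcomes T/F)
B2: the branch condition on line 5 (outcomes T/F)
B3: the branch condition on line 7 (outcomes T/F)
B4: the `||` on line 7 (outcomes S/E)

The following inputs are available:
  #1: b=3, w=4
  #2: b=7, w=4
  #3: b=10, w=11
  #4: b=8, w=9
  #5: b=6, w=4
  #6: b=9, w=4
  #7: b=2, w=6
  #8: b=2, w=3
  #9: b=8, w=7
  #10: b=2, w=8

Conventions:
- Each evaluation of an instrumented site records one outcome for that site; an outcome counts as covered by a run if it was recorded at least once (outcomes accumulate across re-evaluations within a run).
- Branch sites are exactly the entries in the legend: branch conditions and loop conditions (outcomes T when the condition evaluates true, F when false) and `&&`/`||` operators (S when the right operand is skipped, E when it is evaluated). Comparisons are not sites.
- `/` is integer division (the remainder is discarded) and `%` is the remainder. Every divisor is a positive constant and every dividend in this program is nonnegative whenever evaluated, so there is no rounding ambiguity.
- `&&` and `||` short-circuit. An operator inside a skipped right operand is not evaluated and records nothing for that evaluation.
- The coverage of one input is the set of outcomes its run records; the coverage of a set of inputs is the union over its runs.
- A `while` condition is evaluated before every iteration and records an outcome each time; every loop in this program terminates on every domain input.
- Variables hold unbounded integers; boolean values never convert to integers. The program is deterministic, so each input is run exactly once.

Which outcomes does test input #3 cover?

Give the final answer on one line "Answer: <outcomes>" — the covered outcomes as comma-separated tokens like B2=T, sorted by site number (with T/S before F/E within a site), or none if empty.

Event log for input #3 (b=10, w=11):
  B1->T, B1->T, B1->T, B1->T, B1->F, B2->F, B4->E, B3->T
distinct outcomes covered: B1=T, B1=F, B2=F, B3=T, B4=E

Answer: B1=T, B1=F, B2=F, B3=T, B4=E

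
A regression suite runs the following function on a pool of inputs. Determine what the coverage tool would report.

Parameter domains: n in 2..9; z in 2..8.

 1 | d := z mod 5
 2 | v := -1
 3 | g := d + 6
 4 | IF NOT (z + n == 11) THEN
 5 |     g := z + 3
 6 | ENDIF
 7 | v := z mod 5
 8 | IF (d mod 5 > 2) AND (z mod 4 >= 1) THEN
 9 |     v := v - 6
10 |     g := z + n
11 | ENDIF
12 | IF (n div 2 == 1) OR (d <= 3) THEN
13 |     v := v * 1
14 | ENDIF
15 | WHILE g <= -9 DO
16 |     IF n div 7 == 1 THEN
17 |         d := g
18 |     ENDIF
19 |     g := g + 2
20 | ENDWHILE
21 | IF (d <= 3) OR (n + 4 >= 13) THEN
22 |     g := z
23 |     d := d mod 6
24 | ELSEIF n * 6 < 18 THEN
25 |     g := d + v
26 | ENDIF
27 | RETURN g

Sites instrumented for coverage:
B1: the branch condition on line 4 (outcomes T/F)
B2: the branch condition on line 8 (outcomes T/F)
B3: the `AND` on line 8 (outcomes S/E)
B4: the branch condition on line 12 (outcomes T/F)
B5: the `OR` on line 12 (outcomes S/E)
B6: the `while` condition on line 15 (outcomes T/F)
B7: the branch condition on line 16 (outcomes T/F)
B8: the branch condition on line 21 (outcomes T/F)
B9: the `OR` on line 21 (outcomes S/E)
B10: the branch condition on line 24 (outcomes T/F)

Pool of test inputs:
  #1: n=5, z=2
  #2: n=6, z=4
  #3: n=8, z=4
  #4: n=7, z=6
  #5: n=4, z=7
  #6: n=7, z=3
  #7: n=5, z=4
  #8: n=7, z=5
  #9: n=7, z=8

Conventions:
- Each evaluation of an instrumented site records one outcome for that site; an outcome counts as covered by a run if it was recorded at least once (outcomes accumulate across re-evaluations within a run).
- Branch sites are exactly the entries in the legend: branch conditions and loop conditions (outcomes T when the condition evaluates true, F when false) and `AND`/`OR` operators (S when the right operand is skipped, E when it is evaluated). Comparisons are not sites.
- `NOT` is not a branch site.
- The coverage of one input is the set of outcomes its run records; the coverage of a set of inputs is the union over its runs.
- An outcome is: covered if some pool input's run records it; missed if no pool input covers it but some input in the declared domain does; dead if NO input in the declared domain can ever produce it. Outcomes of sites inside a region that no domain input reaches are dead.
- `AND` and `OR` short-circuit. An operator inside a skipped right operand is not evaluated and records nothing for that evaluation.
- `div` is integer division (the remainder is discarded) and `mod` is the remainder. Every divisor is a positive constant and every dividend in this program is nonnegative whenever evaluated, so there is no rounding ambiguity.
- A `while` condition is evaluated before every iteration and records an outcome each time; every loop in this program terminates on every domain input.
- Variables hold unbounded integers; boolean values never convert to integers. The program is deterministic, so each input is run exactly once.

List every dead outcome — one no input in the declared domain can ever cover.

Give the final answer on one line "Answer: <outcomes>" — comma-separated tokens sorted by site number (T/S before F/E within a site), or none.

checking every outcome against all 56 domain inputs:
  B6=T: zero occurrences over every domain input -> dead
  B7=T: zero occurrences over every domain input -> dead
  B7=F: zero occurrences over every domain input -> dead
  reachable outcomes have witnesses, e.g. B1=T (e.g. n=2, z=2), B1=F (e.g. n=3, z=8), B2=T (e.g. n=2, z=3), B2=F (e.g. n=2, z=2)

Answer: B6=T, B7=T, B7=F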